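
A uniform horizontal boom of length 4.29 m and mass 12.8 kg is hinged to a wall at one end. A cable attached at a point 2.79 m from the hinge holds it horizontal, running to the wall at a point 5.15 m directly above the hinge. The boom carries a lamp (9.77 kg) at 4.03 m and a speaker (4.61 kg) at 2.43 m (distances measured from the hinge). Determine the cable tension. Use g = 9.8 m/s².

Take moments about the hinge.
Beam weight: 12.8 × 9.8 = 125.4 N down at 2.145 m → arm 2.145 m, τ = 125.4 × 2.145 = 269 N·m clockwise.
Lamp: 9.77 × 9.8 = 95.75 N down at 4.03 m → arm 4.03 m, τ = 95.75 × 4.03 = 385.9 N·m clockwise.
Speaker: 4.61 × 9.8 = 45.18 N down at 2.43 m → arm 2.43 m, τ = 45.18 × 2.43 = 109.8 N·m clockwise.
Total clockwise load moment = 764.7 N·m.
The cable tension T acts at 2.79 m; only its component perpendicular to the boom, T sinθ, produces torque. sinθ = h/√(h²+d²) = 5.15/√(5.15²+2.79²) = 0.8793.
Setting net torque to zero: T × 2.79 × 0.8793 = 764.7 → T = 764.7 / 2.453 = 312 N.

T ≈ 312 N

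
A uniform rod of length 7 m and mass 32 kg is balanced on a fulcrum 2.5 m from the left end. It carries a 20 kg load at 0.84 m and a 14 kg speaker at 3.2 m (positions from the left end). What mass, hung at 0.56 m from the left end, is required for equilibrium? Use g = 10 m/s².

m ≈ 4.43 kg

Taking torques about the fulcrum (at 2.5 m from the left end):
Beam weight: 32 × 10 = 320 N down at 3.5 m → arm 1 m, τ = 320 × 1 = 320 N·m clockwise.
Load: 20 × 10 = 200 N down at 0.84 m → arm 1.66 m, τ = 200 × 1.66 = 332 N·m counterclockwise.
Speaker: 14 × 10 = 140 N down at 3.2 m → arm 0.7 m, τ = 140 × 0.7 = 98 N·m clockwise.
Net moment of known loads = 86 N·m clockwise.
An unknown mass m at 0.56 m has arm 1.94 m; its moment is m·g·1.94 counterclockwise.
Setting net torque to zero: m × 10 × 1.94 = 86 → m = 86 / (10 × 1.94) = 4.43 kg.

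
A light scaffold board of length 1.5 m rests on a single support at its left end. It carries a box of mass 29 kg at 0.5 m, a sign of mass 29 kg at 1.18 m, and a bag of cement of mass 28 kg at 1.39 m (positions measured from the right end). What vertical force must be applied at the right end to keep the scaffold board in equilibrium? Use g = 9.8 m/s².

F ≈ 270 N

Taking torques about the left end:
Box: 29 × 9.8 = 284.2 N down at 0.5 m → arm 1 m, τ = 284.2 × 1 = 284.2 N·m clockwise.
Sign: 29 × 9.8 = 284.2 N down at 1.18 m → arm 0.32 m, τ = 284.2 × 0.32 = 90.94 N·m clockwise.
Bag of cement: 28 × 9.8 = 274.4 N down at 1.39 m → arm 0.11 m, τ = 274.4 × 0.11 = 30.18 N·m clockwise.
Net moment of the loads = 405.3 N·m clockwise.
The upward force F acts at the right end, arm 1.5 m, giving F × 1.5 counterclockwise.
For rotational equilibrium, F × 1.5 = 405.3, so F = 405.3 / 1.5 = 270 N.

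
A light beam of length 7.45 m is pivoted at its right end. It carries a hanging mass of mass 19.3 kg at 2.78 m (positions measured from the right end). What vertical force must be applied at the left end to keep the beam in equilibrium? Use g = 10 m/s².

Sum moments about the right end (the unknown pivot reaction has zero arm there).
Hanging mass: 19.3 × 10 = 193 N down at 2.78 m → arm 2.78 m, τ = 193 × 2.78 = 536.5 N·m counterclockwise.
Net moment of the loads = 536.5 N·m counterclockwise.
The upward force F acts at the left end, arm 7.45 m, giving F × 7.45 clockwise.
Balancing moments: F × 7.45 = 536.5, giving F = 536.5 / 7.45 = 72 N.

F ≈ 72 N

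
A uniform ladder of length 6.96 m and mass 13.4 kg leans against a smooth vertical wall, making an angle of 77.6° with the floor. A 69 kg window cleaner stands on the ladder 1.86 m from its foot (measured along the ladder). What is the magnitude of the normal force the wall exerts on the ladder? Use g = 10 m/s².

N_wall ≈ 55.3 N

Taking torques about the foot of the ladder:
Ladder weight 13.4×10 = 134 N acts at 3.48 m along the ladder; its horizontal arm is 3.48·cos77.6° = 0.7473 m → τ = 100.1 N·m clockwise.
Window cleaner: 69×10 = 690 N at 1.86 m → arm 0.3994 m → τ = 275.6 N·m clockwise.
Wall normal N acts horizontally at the top; its moment arm is the height L sinθ = 6.96·sin77.6° = 6.798 m, counterclockwise.
Στ = 0 ⇒ N × 6.798 = 375.7 ⇒ N = 55.3 N.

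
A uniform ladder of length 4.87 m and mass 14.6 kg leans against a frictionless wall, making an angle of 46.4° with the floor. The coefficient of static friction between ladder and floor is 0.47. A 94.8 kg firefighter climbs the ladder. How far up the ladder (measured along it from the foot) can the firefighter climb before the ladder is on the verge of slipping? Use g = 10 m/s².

Sum moments about the foot of the ladder (the floor normal and friction both act there and drop out).
Ladder weight 14.6×10 = 146 N acts at 2.435 m along the ladder; its horizontal arm is 2.435·cos46.4° = 1.679 m → τ = 245.1 N·m clockwise.
Firefighter weight 94.8×10 = 948 N at distance d → arm d·cos46.4° → τ = 948·d·0.6896 clockwise.
Wall normal N at the top has arm L sinθ = 3.527 m counterclockwise, so Στ = 0 gives N·3.527 = 245.1 + 653.7·d.
ΣFy = 0 ⇒ N_floor = 1094 N, so the maximum friction is μ_s·N_floor = 0.47×1094 = 514.2 N. ΣFx = 0 ⇒ N_wall = f, so at the slipping point N = 514.2 N.
Substituting: 514.2×3.527 = 245.1 + 653.7·d ⇒ d = (1814 − 245.1) / 653.7 = 2.4 m.

d ≈ 2.4 m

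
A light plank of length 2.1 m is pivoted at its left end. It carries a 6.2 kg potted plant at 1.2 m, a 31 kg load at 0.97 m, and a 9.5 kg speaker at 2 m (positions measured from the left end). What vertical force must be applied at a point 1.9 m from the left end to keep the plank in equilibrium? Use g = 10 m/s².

Choose the left end as the axis so the unknown pivot reaction has zero arm there.
Potted plant: 6.2 × 10 = 62 N down at 1.2 m → arm 1.2 m, τ = 62 × 1.2 = 74.4 N·m clockwise.
Load: 31 × 10 = 310 N down at 0.97 m → arm 0.97 m, τ = 310 × 0.97 = 300.7 N·m clockwise.
Speaker: 9.5 × 10 = 95 N down at 2 m → arm 2 m, τ = 95 × 2 = 190 N·m clockwise.
Net moment of the loads = 565.1 N·m clockwise.
The upward force F acts at a point 1.9 m from the left end, arm 1.9 m, giving F × 1.9 counterclockwise.
Balancing moments: F × 1.9 = 565.1, giving F = 565.1 / 1.9 = 297 N.

F ≈ 297 N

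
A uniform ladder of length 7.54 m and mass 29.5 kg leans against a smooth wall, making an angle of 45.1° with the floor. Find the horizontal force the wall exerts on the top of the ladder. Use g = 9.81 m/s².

About the foot of the ladder:
Ladder weight 29.5×9.81 = 289.4 N acts at 3.77 m along the ladder; its horizontal arm is 3.77·cos45.1° = 2.661 m → τ = 770.1 N·m clockwise.
Wall normal N acts horizontally at the top; its moment arm is the height L sinθ = 7.54·sin45.1° = 5.341 m, counterclockwise.
Setting net torque to zero: N × 5.341 = 770.1 → N = 144 N.

N_wall ≈ 144 N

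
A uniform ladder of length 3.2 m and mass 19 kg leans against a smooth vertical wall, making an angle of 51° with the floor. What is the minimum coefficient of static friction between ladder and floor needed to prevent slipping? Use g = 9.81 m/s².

Choose the foot of the ladder as the axis so the floor normal and friction both act there and drop out.
Ladder weight 19×9.81 = 186.4 N acts at 1.6 m along the ladder; its horizontal arm is 1.6·cos51° = 1.007 m → τ = 187.7 N·m clockwise.
Wall normal N acts horizontally at the top; its moment arm is the height L sinθ = 3.2·sin51° = 2.487 m, counterclockwise.
For rotational equilibrium, N × 2.487 = 187.7, so N = 75.47 N.
ΣFx = 0 ⇒ f = N_wall = 75.47 N. ΣFy = 0 ⇒ N_floor = 186.4 N.
μ_min = f / N_floor = 75.47 / 186.4 = 0.405.

μ_min ≈ 0.405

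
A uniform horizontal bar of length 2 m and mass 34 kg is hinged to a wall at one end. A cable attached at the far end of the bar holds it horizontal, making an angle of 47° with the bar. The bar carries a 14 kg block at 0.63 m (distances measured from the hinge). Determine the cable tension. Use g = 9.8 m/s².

About the hinge:
Beam weight: 34 × 9.8 = 333.2 N down at 1 m → arm 1 m, τ = 333.2 × 1 = 333.2 N·m clockwise.
Block: 14 × 9.8 = 137.2 N down at 0.63 m → arm 0.63 m, τ = 137.2 × 0.63 = 86.44 N·m clockwise.
Total clockwise load moment = 419.6 N·m.
The cable tension T acts at 2 m; only its component perpendicular to the bar, T sinθ, produces torque. sin 47° = 0.7314.
Balancing moments: T × 2 × 0.7314 = 419.6, giving T = 419.6 / 1.463 = 287 N.

T ≈ 287 N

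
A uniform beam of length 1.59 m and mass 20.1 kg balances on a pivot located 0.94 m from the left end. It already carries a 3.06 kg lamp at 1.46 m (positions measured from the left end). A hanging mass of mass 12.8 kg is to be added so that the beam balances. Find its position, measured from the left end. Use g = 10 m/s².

x ≈ 1.04 m from the left end

Take moments about the pivot (at 0.94 m from the left end).
Beam weight: 20.1 × 10 = 201 N down at 0.795 m → arm 0.145 m, τ = 201 × 0.145 = 29.14 N·m counterclockwise.
Lamp: 3.06 × 10 = 30.6 N down at 1.46 m → arm 0.52 m, τ = 30.6 × 0.52 = 15.91 N·m clockwise.
Net moment of existing loads = 13.23 N·m counterclockwise.
The hanging mass weighs 12.8 × 10 = 128 N and must supply an equal clockwise moment, so its lever arm about the pivot is 13.23 / 128 = 0.103 m.
That puts it at 0.94 + 0.103 = 1.04 m from the left end.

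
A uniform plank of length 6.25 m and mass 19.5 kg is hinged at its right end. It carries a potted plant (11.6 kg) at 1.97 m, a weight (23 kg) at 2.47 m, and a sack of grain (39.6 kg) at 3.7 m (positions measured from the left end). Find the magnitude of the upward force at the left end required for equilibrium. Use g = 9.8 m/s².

Taking torques about the right end:
Beam weight: 19.5 × 9.8 = 191.1 N down at 3.125 m → arm 3.125 m, τ = 191.1 × 3.125 = 597.2 N·m counterclockwise.
Potted plant: 11.6 × 9.8 = 113.7 N down at 1.97 m → arm 4.28 m, τ = 113.7 × 4.28 = 486.6 N·m counterclockwise.
Weight: 23 × 9.8 = 225.4 N down at 2.47 m → arm 3.78 m, τ = 225.4 × 3.78 = 852 N·m counterclockwise.
Sack of grain: 39.6 × 9.8 = 388.1 N down at 3.7 m → arm 2.55 m, τ = 388.1 × 2.55 = 989.7 N·m counterclockwise.
Net moment of the loads = 2926 N·m counterclockwise.
The upward force F acts at the left end, arm 6.25 m, giving F × 6.25 clockwise.
Setting net torque to zero: F × 6.25 = 2926 → F = 2926 / 6.25 = 468 N.

F ≈ 468 N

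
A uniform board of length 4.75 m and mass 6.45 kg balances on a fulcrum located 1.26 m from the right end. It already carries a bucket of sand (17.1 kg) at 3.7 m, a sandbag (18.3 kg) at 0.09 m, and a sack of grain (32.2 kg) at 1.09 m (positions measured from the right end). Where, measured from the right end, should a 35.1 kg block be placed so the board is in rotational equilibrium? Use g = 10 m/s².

x ≈ 0.632 m from the right end

Taking torques about the fulcrum (at 1.26 m from the right end):
Beam weight: 6.45 × 10 = 64.5 N down at 2.375 m → arm 1.115 m, τ = 64.5 × 1.115 = 71.92 N·m counterclockwise.
Bucket of sand: 17.1 × 10 = 171 N down at 3.7 m → arm 2.44 m, τ = 171 × 2.44 = 417.2 N·m counterclockwise.
Sandbag: 18.3 × 10 = 183 N down at 0.09 m → arm 1.17 m, τ = 183 × 1.17 = 214.1 N·m clockwise.
Sack of grain: 32.2 × 10 = 322 N down at 1.09 m → arm 0.17 m, τ = 322 × 0.17 = 54.74 N·m clockwise.
Net moment of existing loads = 220.3 N·m counterclockwise.
The block weighs 35.1 × 10 = 351 N and must supply an equal clockwise moment, so its lever arm about the fulcrum is 220.3 / 351 = 0.628 m.
That puts it at 1.26 − 0.628 = 0.632 m from the right end.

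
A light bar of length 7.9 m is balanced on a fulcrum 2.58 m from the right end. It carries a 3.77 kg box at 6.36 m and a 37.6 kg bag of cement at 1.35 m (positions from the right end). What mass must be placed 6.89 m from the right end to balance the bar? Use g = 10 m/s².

m ≈ 7.42 kg

Sum moments about the fulcrum (at 2.58 m from the right end) (the support reaction has zero arm there).
Box: 3.77 × 10 = 37.7 N down at 6.36 m → arm 3.78 m, τ = 37.7 × 3.78 = 142.5 N·m counterclockwise.
Bag of cement: 37.6 × 10 = 376 N down at 1.35 m → arm 1.23 m, τ = 376 × 1.23 = 462.5 N·m clockwise.
Net moment of known loads = 320 N·m clockwise.
An unknown mass m at 6.89 m has arm 4.31 m; its moment is m·g·4.31 counterclockwise.
Balancing moments: m × 10 × 4.31 = 320, giving m = 320 / (10 × 4.31) = 7.42 kg.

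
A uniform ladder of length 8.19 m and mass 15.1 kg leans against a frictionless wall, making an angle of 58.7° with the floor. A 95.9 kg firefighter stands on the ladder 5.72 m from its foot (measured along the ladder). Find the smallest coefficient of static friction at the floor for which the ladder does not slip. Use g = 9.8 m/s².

Taking torques about the foot of the ladder:
Ladder weight 15.1×9.8 = 148 N acts at 4.095 m along the ladder; its horizontal arm is 4.095·cos58.7° = 2.127 m → τ = 314.8 N·m clockwise.
Firefighter: 95.9×9.8 = 939.8 N at 5.72 m → arm 2.972 m → τ = 2793 N·m clockwise.
Wall normal N acts horizontally at the top; its moment arm is the height L sinθ = 8.19·sin58.7° = 6.998 m, counterclockwise.
Setting net torque to zero: N × 6.998 = 3108 → N = 444.1 N.
ΣFx = 0 ⇒ f = N_wall = 444.1 N. ΣFy = 0 ⇒ N_floor = 1088 N.
μ_min = f / N_floor = 444.1 / 1088 = 0.408.

μ_min ≈ 0.408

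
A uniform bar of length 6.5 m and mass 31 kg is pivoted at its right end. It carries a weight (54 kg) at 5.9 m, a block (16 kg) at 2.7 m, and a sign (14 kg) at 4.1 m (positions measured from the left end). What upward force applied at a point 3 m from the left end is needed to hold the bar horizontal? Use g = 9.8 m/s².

Taking torques about the right end:
Beam weight: 31 × 9.8 = 303.8 N down at 3.25 m → arm 3.25 m, τ = 303.8 × 3.25 = 987.4 N·m counterclockwise.
Weight: 54 × 9.8 = 529.2 N down at 5.9 m → arm 0.6 m, τ = 529.2 × 0.6 = 317.5 N·m counterclockwise.
Block: 16 × 9.8 = 156.8 N down at 2.7 m → arm 3.8 m, τ = 156.8 × 3.8 = 595.8 N·m counterclockwise.
Sign: 14 × 9.8 = 137.2 N down at 4.1 m → arm 2.4 m, τ = 137.2 × 2.4 = 329.3 N·m counterclockwise.
Net moment of the loads = 2230 N·m counterclockwise.
The upward force F acts at a point 3 m from the left end, arm 3.5 m, giving F × 3.5 clockwise.
Balancing moments: F × 3.5 = 2230, giving F = 2230 / 3.5 = 637 N.

F ≈ 637 N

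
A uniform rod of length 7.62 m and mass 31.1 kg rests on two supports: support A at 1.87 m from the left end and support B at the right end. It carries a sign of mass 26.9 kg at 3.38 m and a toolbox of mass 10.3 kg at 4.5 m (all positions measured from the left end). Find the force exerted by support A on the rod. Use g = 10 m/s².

Choose support B as the axis so its reaction then has zero moment arm.
Beam weight: 31.1 × 10 = 311 N down at 3.81 m → arm 3.81 m, τ = 311 × 3.81 = 1185 N·m counterclockwise.
Sign: 26.9 × 10 = 269 N down at 3.38 m → arm 4.24 m, τ = 269 × 4.24 = 1141 N·m counterclockwise.
Toolbox: 10.3 × 10 = 103 N down at 4.5 m → arm 3.12 m, τ = 103 × 3.12 = 321.4 N·m counterclockwise.
Net load moment about support B = 2647 N·m counterclockwise.
Reaction R at support A is upward at 1.87 m, arm 5.75 m → moment R × 5.75 clockwise.
Setting net torque to zero: R × 5.75 = 2647 → R = 460 N.

R_A ≈ 460 N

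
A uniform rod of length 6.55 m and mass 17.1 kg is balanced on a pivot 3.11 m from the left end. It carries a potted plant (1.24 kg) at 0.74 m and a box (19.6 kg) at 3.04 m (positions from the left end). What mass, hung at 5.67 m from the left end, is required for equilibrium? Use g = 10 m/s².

m ≈ 0.582 kg

Sum moments about the pivot (at 3.11 m from the left end) (the support reaction has zero arm there).
Beam weight: 17.1 × 10 = 171 N down at 3.275 m → arm 0.165 m, τ = 171 × 0.165 = 28.21 N·m clockwise.
Potted plant: 1.24 × 10 = 12.4 N down at 0.74 m → arm 2.37 m, τ = 12.4 × 2.37 = 29.39 N·m counterclockwise.
Box: 19.6 × 10 = 196 N down at 3.04 m → arm 0.07 m, τ = 196 × 0.07 = 13.72 N·m counterclockwise.
Net moment of known loads = 14.9 N·m counterclockwise.
An unknown mass m at 5.67 m has arm 2.56 m; its moment is m·g·2.56 clockwise.
Setting net torque to zero: m × 10 × 2.56 = 14.9 → m = 14.9 / (10 × 2.56) = 0.582 kg.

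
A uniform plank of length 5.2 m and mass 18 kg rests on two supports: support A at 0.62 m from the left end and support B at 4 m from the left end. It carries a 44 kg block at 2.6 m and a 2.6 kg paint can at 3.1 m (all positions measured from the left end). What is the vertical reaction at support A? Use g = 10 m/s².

R_A ≈ 264 N

Taking torques about support B:
Beam weight: 18 × 10 = 180 N down at 2.6 m → arm 1.4 m, τ = 180 × 1.4 = 252 N·m counterclockwise.
Block: 44 × 10 = 440 N down at 2.6 m → arm 1.4 m, τ = 440 × 1.4 = 616 N·m counterclockwise.
Paint can: 2.6 × 10 = 26 N down at 3.1 m → arm 0.9 m, τ = 26 × 0.9 = 23.4 N·m counterclockwise.
Net load moment about support B = 891.4 N·m counterclockwise.
Reaction R at support A is upward at 0.62 m, arm 3.38 m → moment R × 3.38 clockwise.
Στ = 0 ⇒ R × 3.38 = 891.4 ⇒ R = 264 N.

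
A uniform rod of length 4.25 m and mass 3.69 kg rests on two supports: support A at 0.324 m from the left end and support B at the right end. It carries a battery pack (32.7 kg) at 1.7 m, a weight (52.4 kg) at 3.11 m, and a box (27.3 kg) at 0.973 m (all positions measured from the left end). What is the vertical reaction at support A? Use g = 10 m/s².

Choose support B as the axis so its reaction then has zero moment arm.
Beam weight: 3.69 × 10 = 36.9 N down at 2.125 m → arm 2.125 m, τ = 36.9 × 2.125 = 78.41 N·m counterclockwise.
Battery pack: 32.7 × 10 = 327 N down at 1.7 m → arm 2.55 m, τ = 327 × 2.55 = 833.8 N·m counterclockwise.
Weight: 52.4 × 10 = 524 N down at 3.11 m → arm 1.14 m, τ = 524 × 1.14 = 597.4 N·m counterclockwise.
Box: 27.3 × 10 = 273 N down at 0.973 m → arm 3.277 m, τ = 273 × 3.277 = 894.6 N·m counterclockwise.
Net load moment about support B = 2404 N·m counterclockwise.
Reaction R at support A is upward at 0.324 m, arm 3.926 m → moment R × 3.926 clockwise.
Στ = 0 ⇒ R × 3.926 = 2404 ⇒ R = 612 N.

R_A ≈ 612 N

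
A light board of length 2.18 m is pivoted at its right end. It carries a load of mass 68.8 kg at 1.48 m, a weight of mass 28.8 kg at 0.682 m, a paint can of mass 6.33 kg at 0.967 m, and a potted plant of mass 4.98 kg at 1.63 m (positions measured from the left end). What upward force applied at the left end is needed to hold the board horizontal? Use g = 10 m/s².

F ≈ 467 N

Taking torques about the right end:
Load: 68.8 × 10 = 688 N down at 1.48 m → arm 0.7 m, τ = 688 × 0.7 = 481.6 N·m counterclockwise.
Weight: 28.8 × 10 = 288 N down at 0.682 m → arm 1.498 m, τ = 288 × 1.498 = 431.4 N·m counterclockwise.
Paint can: 6.33 × 10 = 63.3 N down at 0.967 m → arm 1.213 m, τ = 63.3 × 1.213 = 76.78 N·m counterclockwise.
Potted plant: 4.98 × 10 = 49.8 N down at 1.63 m → arm 0.55 m, τ = 49.8 × 0.55 = 27.39 N·m counterclockwise.
Net moment of the loads = 1017 N·m counterclockwise.
The upward force F acts at the left end, arm 2.18 m, giving F × 2.18 clockwise.
For rotational equilibrium, F × 2.18 = 1017, so F = 1017 / 2.18 = 467 N.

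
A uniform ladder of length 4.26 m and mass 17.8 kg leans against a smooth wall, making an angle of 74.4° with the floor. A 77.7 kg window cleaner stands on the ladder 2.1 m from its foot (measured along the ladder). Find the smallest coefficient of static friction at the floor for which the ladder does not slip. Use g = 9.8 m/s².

Sum moments about the foot of the ladder (the floor normal and friction both act there and drop out).
Ladder weight 17.8×9.8 = 174.4 N acts at 2.13 m along the ladder; its horizontal arm is 2.13·cos74.4° = 0.5728 m → τ = 99.9 N·m clockwise.
Window cleaner: 77.7×9.8 = 761.5 N at 2.1 m → arm 0.5647 m → τ = 430 N·m clockwise.
Wall normal N acts horizontally at the top; its moment arm is the height L sinθ = 4.26·sin74.4° = 4.103 m, counterclockwise.
Balancing moments: N × 4.103 = 529.9, giving N = 129.1 N.
ΣFx = 0 ⇒ f = N_wall = 129.1 N. ΣFy = 0 ⇒ N_floor = 935.9 N.
μ_min = f / N_floor = 129.1 / 935.9 = 0.138.

μ_min ≈ 0.138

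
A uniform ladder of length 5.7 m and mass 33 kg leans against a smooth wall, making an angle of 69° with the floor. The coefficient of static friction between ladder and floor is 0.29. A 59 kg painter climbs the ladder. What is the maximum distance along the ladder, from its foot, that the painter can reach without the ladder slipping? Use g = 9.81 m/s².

Sum moments about the foot of the ladder (the floor normal and friction both act there and drop out).
Ladder weight 33×9.81 = 323.7 N acts at 2.85 m along the ladder; its horizontal arm is 2.85·cos69° = 1.021 m → τ = 330.5 N·m clockwise.
Painter weight 59×9.81 = 578.8 N at distance d → arm d·cos69° → τ = 578.8·d·0.3584 clockwise.
Wall normal N at the top has arm L sinθ = 5.321 m counterclockwise, so Στ = 0 gives N·5.321 = 330.5 + 207.4·d.
ΣFy = 0 ⇒ N_floor = 902.5 N, so the maximum friction is μ_s·N_floor = 0.29×902.5 = 261.7 N. ΣFx = 0 ⇒ N_wall = f, so at the slipping point N = 261.7 N.
Substituting: 261.7×5.321 = 330.5 + 207.4·d ⇒ d = (1393 − 330.5) / 207.4 = 5.12 m.

d ≈ 5.12 m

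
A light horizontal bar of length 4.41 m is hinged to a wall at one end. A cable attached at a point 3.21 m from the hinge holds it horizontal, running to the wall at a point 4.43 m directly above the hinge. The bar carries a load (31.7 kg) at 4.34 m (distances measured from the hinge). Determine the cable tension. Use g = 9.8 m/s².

T ≈ 519 N

Sum moments about the hinge (the unknown hinge reaction has zero arm there).
Load: 31.7 × 9.8 = 310.7 N down at 4.34 m → arm 4.34 m, τ = 310.7 × 4.34 = 1348 N·m clockwise.
Total clockwise load moment = 1348 N·m.
The cable tension T acts at 3.21 m; only its component perpendicular to the bar, T sinθ, produces torque. sinθ = h/√(h²+d²) = 4.43/√(4.43²+3.21²) = 0.8098.
Setting net torque to zero: T × 3.21 × 0.8098 = 1348 → T = 1348 / 2.599 = 519 N.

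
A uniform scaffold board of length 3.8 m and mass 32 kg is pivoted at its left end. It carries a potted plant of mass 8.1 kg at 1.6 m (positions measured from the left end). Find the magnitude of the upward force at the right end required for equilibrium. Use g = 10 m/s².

About the left end:
Beam weight: 32 × 10 = 320 N down at 1.9 m → arm 1.9 m, τ = 320 × 1.9 = 608 N·m clockwise.
Potted plant: 8.1 × 10 = 81 N down at 1.6 m → arm 1.6 m, τ = 81 × 1.6 = 129.6 N·m clockwise.
Net moment of the loads = 737.6 N·m clockwise.
The upward force F acts at the right end, arm 3.8 m, giving F × 3.8 counterclockwise.
For rotational equilibrium, F × 3.8 = 737.6, so F = 737.6 / 3.8 = 194 N.

F ≈ 194 N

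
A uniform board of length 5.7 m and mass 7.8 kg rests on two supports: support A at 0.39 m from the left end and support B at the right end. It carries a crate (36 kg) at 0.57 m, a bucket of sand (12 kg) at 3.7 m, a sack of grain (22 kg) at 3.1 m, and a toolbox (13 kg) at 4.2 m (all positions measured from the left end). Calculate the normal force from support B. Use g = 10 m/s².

R_B ≈ 329 N

Sum moments about support A (its reaction then has zero moment arm).
Beam weight: 7.8 × 10 = 78 N down at 2.85 m → arm 2.46 m, τ = 78 × 2.46 = 191.9 N·m clockwise.
Crate: 36 × 10 = 360 N down at 0.57 m → arm 0.18 m, τ = 360 × 0.18 = 64.8 N·m clockwise.
Bucket of sand: 12 × 10 = 120 N down at 3.7 m → arm 3.31 m, τ = 120 × 3.31 = 397.2 N·m clockwise.
Sack of grain: 22 × 10 = 220 N down at 3.1 m → arm 2.71 m, τ = 220 × 2.71 = 596.2 N·m clockwise.
Toolbox: 13 × 10 = 130 N down at 4.2 m → arm 3.81 m, τ = 130 × 3.81 = 495.3 N·m clockwise.
Net load moment about support A = 1745 N·m clockwise.
Reaction R at support B is upward at 5.7 m, arm 5.31 m → moment R × 5.31 counterclockwise.
Setting net torque to zero: R × 5.31 = 1745 → R = 329 N.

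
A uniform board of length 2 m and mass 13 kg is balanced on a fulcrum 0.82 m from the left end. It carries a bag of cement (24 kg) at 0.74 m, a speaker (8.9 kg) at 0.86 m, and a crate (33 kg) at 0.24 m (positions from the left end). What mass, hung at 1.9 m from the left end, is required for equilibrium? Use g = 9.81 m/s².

Choose the fulcrum (at 0.82 m from the left end) as the axis so the support reaction has zero arm there.
Beam weight: 13 × 9.81 = 127.5 N down at 1 m → arm 0.18 m, τ = 127.5 × 0.18 = 22.95 N·m clockwise.
Bag of cement: 24 × 9.81 = 235.4 N down at 0.74 m → arm 0.08 m, τ = 235.4 × 0.08 = 18.83 N·m counterclockwise.
Speaker: 8.9 × 9.81 = 87.31 N down at 0.86 m → arm 0.04 m, τ = 87.31 × 0.04 = 3.492 N·m clockwise.
Crate: 33 × 9.81 = 323.7 N down at 0.24 m → arm 0.58 m, τ = 323.7 × 0.58 = 187.7 N·m counterclockwise.
Net moment of known loads = 180.1 N·m counterclockwise.
An unknown mass m at 1.9 m has arm 1.08 m; its moment is m·g·1.08 clockwise.
Balancing moments: m × 9.81 × 1.08 = 180.1, giving m = 180.1 / (9.81 × 1.08) = 17 kg.

m ≈ 17 kg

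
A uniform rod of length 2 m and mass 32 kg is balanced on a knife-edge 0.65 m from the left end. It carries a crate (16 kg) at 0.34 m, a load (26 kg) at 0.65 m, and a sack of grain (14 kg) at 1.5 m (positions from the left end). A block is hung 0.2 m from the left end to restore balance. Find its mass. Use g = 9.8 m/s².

Sum moments about the knife-edge (at 0.65 m from the left end) (the support reaction has zero arm there).
Beam weight: 32 × 9.8 = 313.6 N down at 1 m → arm 0.35 m, τ = 313.6 × 0.35 = 109.8 N·m clockwise.
Crate: 16 × 9.8 = 156.8 N down at 0.34 m → arm 0.31 m, τ = 156.8 × 0.31 = 48.61 N·m counterclockwise.
Load: acts at the knife-edge, moment arm 0 → no torque.
Sack of grain: 14 × 9.8 = 137.2 N down at 1.5 m → arm 0.85 m, τ = 137.2 × 0.85 = 116.6 N·m clockwise.
Net moment of known loads = 177.8 N·m clockwise.
An unknown mass m at 0.2 m has arm 0.45 m; its moment is m·g·0.45 counterclockwise.
For rotational equilibrium, m × 9.8 × 0.45 = 177.8, so m = 177.8 / (9.8 × 0.45) = 40.3 kg.

m ≈ 40.3 kg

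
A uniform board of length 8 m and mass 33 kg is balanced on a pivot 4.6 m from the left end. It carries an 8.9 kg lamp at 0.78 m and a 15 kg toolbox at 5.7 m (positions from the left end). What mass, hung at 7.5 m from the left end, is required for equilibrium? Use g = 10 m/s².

m ≈ 12.9 kg

Taking torques about the pivot (at 4.6 m from the left end):
Beam weight: 33 × 10 = 330 N down at 4 m → arm 0.6 m, τ = 330 × 0.6 = 198 N·m counterclockwise.
Lamp: 8.9 × 10 = 89 N down at 0.78 m → arm 3.82 m, τ = 89 × 3.82 = 340 N·m counterclockwise.
Toolbox: 15 × 10 = 150 N down at 5.7 m → arm 1.1 m, τ = 150 × 1.1 = 165 N·m clockwise.
Net moment of known loads = 373 N·m counterclockwise.
An unknown mass m at 7.5 m has arm 2.9 m; its moment is m·g·2.9 clockwise.
Στ = 0 ⇒ m × 10 × 2.9 = 373 ⇒ m = 373 / (10 × 2.9) = 12.9 kg.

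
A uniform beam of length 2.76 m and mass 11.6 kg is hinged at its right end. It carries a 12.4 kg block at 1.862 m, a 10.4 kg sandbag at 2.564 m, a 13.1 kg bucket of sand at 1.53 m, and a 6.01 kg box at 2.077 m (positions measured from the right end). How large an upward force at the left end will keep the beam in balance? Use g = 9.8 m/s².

F ≈ 349 N

Taking torques about the right end:
Beam weight: 11.6 × 9.8 = 113.7 N down at 1.38 m → arm 1.38 m, τ = 113.7 × 1.38 = 156.9 N·m counterclockwise.
Block: 12.4 × 9.8 = 121.5 N down at 1.862 m → arm 1.862 m, τ = 121.5 × 1.862 = 226.2 N·m counterclockwise.
Sandbag: 10.4 × 9.8 = 101.9 N down at 2.564 m → arm 2.564 m, τ = 101.9 × 2.564 = 261.3 N·m counterclockwise.
Bucket of sand: 13.1 × 9.8 = 128.4 N down at 1.53 m → arm 1.53 m, τ = 128.4 × 1.53 = 196.5 N·m counterclockwise.
Box: 6.01 × 9.8 = 58.9 N down at 2.077 m → arm 2.077 m, τ = 58.9 × 2.077 = 122.3 N·m counterclockwise.
Net moment of the loads = 963.2 N·m counterclockwise.
The upward force F acts at the left end, arm 2.76 m, giving F × 2.76 clockwise.
For rotational equilibrium, F × 2.76 = 963.2, so F = 963.2 / 2.76 = 349 N.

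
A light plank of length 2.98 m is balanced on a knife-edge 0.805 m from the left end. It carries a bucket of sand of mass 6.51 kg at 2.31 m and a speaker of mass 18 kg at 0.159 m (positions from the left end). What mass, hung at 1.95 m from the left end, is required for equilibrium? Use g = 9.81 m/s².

Sum moments about the knife-edge (at 0.805 m from the left end) (the support reaction has zero arm there).
Bucket of sand: 6.51 × 9.81 = 63.86 N down at 2.31 m → arm 1.505 m, τ = 63.86 × 1.505 = 96.11 N·m clockwise.
Speaker: 18 × 9.81 = 176.6 N down at 0.159 m → arm 0.646 m, τ = 176.6 × 0.646 = 114.1 N·m counterclockwise.
Net moment of known loads = 17.99 N·m counterclockwise.
An unknown mass m at 1.95 m has arm 1.145 m; its moment is m·g·1.145 clockwise.
For rotational equilibrium, m × 9.81 × 1.145 = 17.99, so m = 17.99 / (9.81 × 1.145) = 1.6 kg.

m ≈ 1.6 kg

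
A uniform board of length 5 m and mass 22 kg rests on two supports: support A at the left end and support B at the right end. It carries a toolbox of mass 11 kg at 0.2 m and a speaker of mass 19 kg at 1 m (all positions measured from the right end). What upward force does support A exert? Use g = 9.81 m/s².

Sum moments about support B (its reaction then has zero moment arm).
Beam weight: 22 × 9.81 = 215.8 N down at 2.5 m → arm 2.5 m, τ = 215.8 × 2.5 = 539.5 N·m counterclockwise.
Toolbox: 11 × 9.81 = 107.9 N down at 0.2 m → arm 0.2 m, τ = 107.9 × 0.2 = 21.58 N·m counterclockwise.
Speaker: 19 × 9.81 = 186.4 N down at 1 m → arm 1 m, τ = 186.4 × 1 = 186.4 N·m counterclockwise.
Net load moment about support B = 747.5 N·m counterclockwise.
Reaction R at support A is upward at 5 m, arm 5 m → moment R × 5 clockwise.
Στ = 0 ⇒ R × 5 = 747.5 ⇒ R = 150 N.

R_A ≈ 150 N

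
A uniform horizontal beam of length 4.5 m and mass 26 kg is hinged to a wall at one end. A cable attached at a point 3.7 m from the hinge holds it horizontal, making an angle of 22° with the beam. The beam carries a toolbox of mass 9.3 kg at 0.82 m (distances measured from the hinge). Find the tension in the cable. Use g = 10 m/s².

T ≈ 477 N

Taking torques about the hinge:
Beam weight: 26 × 10 = 260 N down at 2.25 m → arm 2.25 m, τ = 260 × 2.25 = 585 N·m clockwise.
Toolbox: 9.3 × 10 = 93 N down at 0.82 m → arm 0.82 m, τ = 93 × 0.82 = 76.26 N·m clockwise.
Total clockwise load moment = 661.3 N·m.
The cable tension T acts at 3.7 m; only its component perpendicular to the beam, T sinθ, produces torque. sin 22° = 0.3746.
For rotational equilibrium, T × 3.7 × 0.3746 = 661.3, so T = 661.3 / 1.386 = 477 N.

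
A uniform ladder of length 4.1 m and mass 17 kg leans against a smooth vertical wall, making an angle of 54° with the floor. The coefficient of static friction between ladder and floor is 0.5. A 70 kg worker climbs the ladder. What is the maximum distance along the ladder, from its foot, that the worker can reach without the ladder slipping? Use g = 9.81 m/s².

d ≈ 3.01 m

About the foot of the ladder:
Ladder weight 17×9.81 = 166.8 N acts at 2.05 m along the ladder; its horizontal arm is 2.05·cos54° = 1.205 m → τ = 201 N·m clockwise.
Worker weight 70×9.81 = 686.7 N at distance d → arm d·cos54° → τ = 686.7·d·0.5878 clockwise.
Wall normal N at the top has arm L sinθ = 3.317 m counterclockwise, so Στ = 0 gives N·3.317 = 201 + 403.6·d.
ΣFy = 0 ⇒ N_floor = 853.5 N, so the maximum friction is μ_s·N_floor = 0.5×853.5 = 426.8 N. ΣFx = 0 ⇒ N_wall = f, so at the slipping point N = 426.8 N.
Substituting: 426.8×3.317 = 201 + 403.6·d ⇒ d = (1416 − 201) / 403.6 = 3.01 m.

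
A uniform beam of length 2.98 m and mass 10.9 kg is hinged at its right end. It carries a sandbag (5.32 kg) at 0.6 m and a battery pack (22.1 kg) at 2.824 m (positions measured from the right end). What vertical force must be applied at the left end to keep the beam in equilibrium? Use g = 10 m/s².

F ≈ 275 N

About the right end:
Beam weight: 10.9 × 10 = 109 N down at 1.49 m → arm 1.49 m, τ = 109 × 1.49 = 162.4 N·m counterclockwise.
Sandbag: 5.32 × 10 = 53.2 N down at 0.6 m → arm 0.6 m, τ = 53.2 × 0.6 = 31.92 N·m counterclockwise.
Battery pack: 22.1 × 10 = 221 N down at 2.824 m → arm 2.824 m, τ = 221 × 2.824 = 624.1 N·m counterclockwise.
Net moment of the loads = 818.4 N·m counterclockwise.
The upward force F acts at the left end, arm 2.98 m, giving F × 2.98 clockwise.
For rotational equilibrium, F × 2.98 = 818.4, so F = 818.4 / 2.98 = 275 N.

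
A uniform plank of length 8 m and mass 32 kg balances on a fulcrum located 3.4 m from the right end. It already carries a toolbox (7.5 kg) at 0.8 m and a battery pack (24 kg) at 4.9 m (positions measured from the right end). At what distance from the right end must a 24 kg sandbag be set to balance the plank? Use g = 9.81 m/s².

x ≈ 1.91 m from the right end

About the fulcrum (at 3.4 m from the right end):
Beam weight: 32 × 9.81 = 313.9 N down at 4 m → arm 0.6 m, τ = 313.9 × 0.6 = 188.3 N·m counterclockwise.
Toolbox: 7.5 × 9.81 = 73.58 N down at 0.8 m → arm 2.6 m, τ = 73.58 × 2.6 = 191.3 N·m clockwise.
Battery pack: 24 × 9.81 = 235.4 N down at 4.9 m → arm 1.5 m, τ = 235.4 × 1.5 = 353.1 N·m counterclockwise.
Net moment of existing loads = 350.1 N·m counterclockwise.
The sandbag weighs 24 × 9.81 = 235.4 N and must supply an equal clockwise moment, so its lever arm about the fulcrum is 350.1 / 235.4 = 1.49 m.
That puts it at 3.4 − 1.49 = 1.91 m from the right end.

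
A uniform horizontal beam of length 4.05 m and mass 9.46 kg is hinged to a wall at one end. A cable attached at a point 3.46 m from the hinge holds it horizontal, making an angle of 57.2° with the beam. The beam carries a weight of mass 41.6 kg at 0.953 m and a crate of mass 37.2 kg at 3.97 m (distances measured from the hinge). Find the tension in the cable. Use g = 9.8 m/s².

T ≈ 696 N

Taking torques about the hinge:
Beam weight: 9.46 × 9.8 = 92.71 N down at 2.025 m → arm 2.025 m, τ = 92.71 × 2.025 = 187.7 N·m clockwise.
Weight: 41.6 × 9.8 = 407.7 N down at 0.953 m → arm 0.953 m, τ = 407.7 × 0.953 = 388.5 N·m clockwise.
Crate: 37.2 × 9.8 = 364.6 N down at 3.97 m → arm 3.97 m, τ = 364.6 × 3.97 = 1447 N·m clockwise.
Total clockwise load moment = 2023 N·m.
The cable tension T acts at 3.46 m; only its component perpendicular to the beam, T sinθ, produces torque. sin 57.2° = 0.8406.
Balancing moments: T × 3.46 × 0.8406 = 2023, giving T = 2023 / 2.908 = 696 N.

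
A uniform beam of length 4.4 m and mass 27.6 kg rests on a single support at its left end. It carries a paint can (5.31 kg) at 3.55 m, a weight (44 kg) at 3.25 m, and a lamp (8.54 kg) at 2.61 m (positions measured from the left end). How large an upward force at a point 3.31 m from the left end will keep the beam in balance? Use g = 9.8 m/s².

Choose the left end as the axis so the unknown pivot reaction has zero arm there.
Beam weight: 27.6 × 9.8 = 270.5 N down at 2.2 m → arm 2.2 m, τ = 270.5 × 2.2 = 595.1 N·m clockwise.
Paint can: 5.31 × 9.8 = 52.04 N down at 3.55 m → arm 3.55 m, τ = 52.04 × 3.55 = 184.7 N·m clockwise.
Weight: 44 × 9.8 = 431.2 N down at 3.25 m → arm 3.25 m, τ = 431.2 × 3.25 = 1401 N·m clockwise.
Lamp: 8.54 × 9.8 = 83.69 N down at 2.61 m → arm 2.61 m, τ = 83.69 × 2.61 = 218.4 N·m clockwise.
Net moment of the loads = 2399 N·m clockwise.
The upward force F acts at a point 3.31 m from the left end, arm 3.31 m, giving F × 3.31 counterclockwise.
Στ = 0 ⇒ F × 3.31 = 2399 ⇒ F = 2399 / 3.31 = 725 N.

F ≈ 725 N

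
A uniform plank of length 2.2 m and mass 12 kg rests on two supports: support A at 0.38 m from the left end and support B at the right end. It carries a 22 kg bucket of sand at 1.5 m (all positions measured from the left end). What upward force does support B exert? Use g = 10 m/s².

R_B ≈ 183 N

About support A:
Beam weight: 12 × 10 = 120 N down at 1.1 m → arm 0.72 m, τ = 120 × 0.72 = 86.4 N·m clockwise.
Bucket of sand: 22 × 10 = 220 N down at 1.5 m → arm 1.12 m, τ = 220 × 1.12 = 246.4 N·m clockwise.
Net load moment about support A = 332.8 N·m clockwise.
Reaction R at support B is upward at 2.2 m, arm 1.82 m → moment R × 1.82 counterclockwise.
Στ = 0 ⇒ R × 1.82 = 332.8 ⇒ R = 183 N.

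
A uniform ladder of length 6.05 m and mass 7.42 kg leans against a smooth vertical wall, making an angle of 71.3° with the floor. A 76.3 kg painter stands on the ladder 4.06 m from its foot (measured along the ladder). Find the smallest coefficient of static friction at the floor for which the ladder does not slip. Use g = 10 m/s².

μ_min ≈ 0.222

Choose the foot of the ladder as the axis so the floor normal and friction both act there and drop out.
Ladder weight 7.42×10 = 74.2 N acts at 3.025 m along the ladder; its horizontal arm is 3.025·cos71.3° = 0.9699 m → τ = 71.97 N·m clockwise.
Painter: 76.3×10 = 763 N at 4.06 m → arm 1.302 m → τ = 993.4 N·m clockwise.
Wall normal N acts horizontally at the top; its moment arm is the height L sinθ = 6.05·sin71.3° = 5.731 m, counterclockwise.
Balancing moments: N × 5.731 = 1065, giving N = 185.8 N.
ΣFx = 0 ⇒ f = N_wall = 185.8 N. ΣFy = 0 ⇒ N_floor = 837.2 N.
μ_min = f / N_floor = 185.8 / 837.2 = 0.222.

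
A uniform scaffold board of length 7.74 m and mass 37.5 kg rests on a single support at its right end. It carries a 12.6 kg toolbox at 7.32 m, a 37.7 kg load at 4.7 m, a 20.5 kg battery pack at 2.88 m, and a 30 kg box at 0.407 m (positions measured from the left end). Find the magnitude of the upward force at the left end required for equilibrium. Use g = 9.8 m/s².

F ≈ 740 N

Choose the right end as the axis so the unknown pivot reaction has zero arm there.
Beam weight: 37.5 × 9.8 = 367.5 N down at 3.87 m → arm 3.87 m, τ = 367.5 × 3.87 = 1422 N·m counterclockwise.
Toolbox: 12.6 × 9.8 = 123.5 N down at 7.32 m → arm 0.42 m, τ = 123.5 × 0.42 = 51.87 N·m counterclockwise.
Load: 37.7 × 9.8 = 369.5 N down at 4.7 m → arm 3.04 m, τ = 369.5 × 3.04 = 1123 N·m counterclockwise.
Battery pack: 20.5 × 9.8 = 200.9 N down at 2.88 m → arm 4.86 m, τ = 200.9 × 4.86 = 976.4 N·m counterclockwise.
Box: 30 × 9.8 = 294 N down at 0.407 m → arm 7.333 m, τ = 294 × 7.333 = 2156 N·m counterclockwise.
Net moment of the loads = 5729 N·m counterclockwise.
The upward force F acts at the left end, arm 7.74 m, giving F × 7.74 clockwise.
For rotational equilibrium, F × 7.74 = 5729, so F = 5729 / 7.74 = 740 N.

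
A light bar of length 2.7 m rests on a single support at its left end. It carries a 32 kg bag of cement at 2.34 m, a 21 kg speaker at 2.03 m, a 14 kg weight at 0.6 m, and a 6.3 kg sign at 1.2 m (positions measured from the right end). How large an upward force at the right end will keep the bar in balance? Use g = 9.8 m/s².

F ≈ 234 N

Sum moments about the left end (the unknown pivot reaction has zero arm there).
Bag of cement: 32 × 9.8 = 313.6 N down at 2.34 m → arm 0.36 m, τ = 313.6 × 0.36 = 112.9 N·m clockwise.
Speaker: 21 × 9.8 = 205.8 N down at 2.03 m → arm 0.67 m, τ = 205.8 × 0.67 = 137.9 N·m clockwise.
Weight: 14 × 9.8 = 137.2 N down at 0.6 m → arm 2.1 m, τ = 137.2 × 2.1 = 288.1 N·m clockwise.
Sign: 6.3 × 9.8 = 61.74 N down at 1.2 m → arm 1.5 m, τ = 61.74 × 1.5 = 92.61 N·m clockwise.
Net moment of the loads = 631.5 N·m clockwise.
The upward force F acts at the right end, arm 2.7 m, giving F × 2.7 counterclockwise.
Balancing moments: F × 2.7 = 631.5, giving F = 631.5 / 2.7 = 234 N.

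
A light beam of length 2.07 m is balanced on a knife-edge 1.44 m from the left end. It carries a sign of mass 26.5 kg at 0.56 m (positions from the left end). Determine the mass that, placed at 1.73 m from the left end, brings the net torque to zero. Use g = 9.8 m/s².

Taking torques about the knife-edge (at 1.44 m from the left end):
Sign: 26.5 × 9.8 = 259.7 N down at 0.56 m → arm 0.88 m, τ = 259.7 × 0.88 = 228.5 N·m counterclockwise.
Net moment of known loads = 228.5 N·m counterclockwise.
An unknown mass m at 1.73 m has arm 0.29 m; its moment is m·g·0.29 clockwise.
For rotational equilibrium, m × 9.8 × 0.29 = 228.5, so m = 228.5 / (9.8 × 0.29) = 80.4 kg.

m ≈ 80.4 kg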